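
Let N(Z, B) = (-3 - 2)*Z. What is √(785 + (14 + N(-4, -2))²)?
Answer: √1941 ≈ 44.057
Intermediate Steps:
N(Z, B) = -5*Z
√(785 + (14 + N(-4, -2))²) = √(785 + (14 - 5*(-4))²) = √(785 + (14 + 20)²) = √(785 + 34²) = √(785 + 1156) = √1941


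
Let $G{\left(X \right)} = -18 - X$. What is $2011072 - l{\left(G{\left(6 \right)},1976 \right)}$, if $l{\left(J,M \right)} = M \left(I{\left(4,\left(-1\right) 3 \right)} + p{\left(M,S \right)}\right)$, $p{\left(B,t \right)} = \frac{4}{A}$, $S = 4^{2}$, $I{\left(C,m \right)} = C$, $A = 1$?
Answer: $1995264$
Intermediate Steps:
$S = 16$
$p{\left(B,t \right)} = 4$ ($p{\left(B,t \right)} = \frac{4}{1} = 4 \cdot 1 = 4$)
$l{\left(J,M \right)} = 8 M$ ($l{\left(J,M \right)} = M \left(4 + 4\right) = M 8 = 8 M$)
$2011072 - l{\left(G{\left(6 \right)},1976 \right)} = 2011072 - 8 \cdot 1976 = 2011072 - 15808 = 1995264$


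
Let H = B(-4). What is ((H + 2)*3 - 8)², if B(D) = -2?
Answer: 64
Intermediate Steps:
H = -2
((H + 2)*3 - 8)² = ((-2 + 2)*3 - 8)² = (0*3 - 8)² = (0 - 8)² = (-8)² = 64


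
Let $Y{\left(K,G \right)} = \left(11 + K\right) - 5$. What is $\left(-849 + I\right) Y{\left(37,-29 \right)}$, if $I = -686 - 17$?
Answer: $-66736$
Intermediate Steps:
$Y{\left(K,G \right)} = 6 + K$
$I = -703$ ($I = -686 - 17 = -703$)
$\left(-849 + I\right) Y{\left(37,-29 \right)} = \left(-849 - 703\right) \left(6 + 37\right) = \left(-1552\right) 43 = -66736$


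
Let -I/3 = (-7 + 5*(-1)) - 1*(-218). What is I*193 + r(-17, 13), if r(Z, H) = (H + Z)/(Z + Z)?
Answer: -2027656/17 ≈ -1.1927e+5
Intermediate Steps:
r(Z, H) = (H + Z)/(2*Z) (r(Z, H) = (H + Z)/((2*Z)) = (H + Z)*(1/(2*Z)) = (H + Z)/(2*Z))
I = -618 (I = -3*((-7 + 5*(-1)) - 1*(-218)) = -3*((-7 - 5) + 218) = -3*(-12 + 218) = -3*206 = -618)
I*193 + r(-17, 13) = -618*193 + (1/2)*(13 - 17)/(-17) = -119274 + (1/2)*(-1/17)*(-4) = -119274 + 2/17 = -2027656/17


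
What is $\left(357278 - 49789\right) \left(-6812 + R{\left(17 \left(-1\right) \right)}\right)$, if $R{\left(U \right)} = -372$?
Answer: $-2209000976$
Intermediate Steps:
$\left(357278 - 49789\right) \left(-6812 + R{\left(17 \left(-1\right) \right)}\right) = \left(357278 - 49789\right) \left(-6812 - 372\right) = 307489 \left(-7184\right) = -2209000976$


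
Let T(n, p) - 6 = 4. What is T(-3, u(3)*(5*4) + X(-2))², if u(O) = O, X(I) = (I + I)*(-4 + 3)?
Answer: 100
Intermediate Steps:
X(I) = -2*I (X(I) = (2*I)*(-1) = -2*I)
T(n, p) = 10 (T(n, p) = 6 + 4 = 10)
T(-3, u(3)*(5*4) + X(-2))² = 10² = 100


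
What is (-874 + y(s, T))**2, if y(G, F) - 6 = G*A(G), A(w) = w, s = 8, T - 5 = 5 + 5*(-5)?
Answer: 646416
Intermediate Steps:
T = -15 (T = 5 + (5 + 5*(-5)) = 5 + (5 - 25) = 5 - 20 = -15)
y(G, F) = 6 + G**2 (y(G, F) = 6 + G*G = 6 + G**2)
(-874 + y(s, T))**2 = (-874 + (6 + 8**2))**2 = (-874 + (6 + 64))**2 = (-874 + 70)**2 = (-804)**2 = 646416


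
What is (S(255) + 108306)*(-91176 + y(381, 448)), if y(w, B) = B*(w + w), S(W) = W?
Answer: 27161962200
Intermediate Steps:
y(w, B) = 2*B*w (y(w, B) = B*(2*w) = 2*B*w)
(S(255) + 108306)*(-91176 + y(381, 448)) = (255 + 108306)*(-91176 + 2*448*381) = 108561*(-91176 + 341376) = 108561*250200 = 27161962200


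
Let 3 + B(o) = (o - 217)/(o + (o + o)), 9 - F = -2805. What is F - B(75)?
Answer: 633967/225 ≈ 2817.6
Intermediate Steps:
F = 2814 (F = 9 - 1*(-2805) = 9 + 2805 = 2814)
B(o) = -3 + (-217 + o)/(3*o) (B(o) = -3 + (o - 217)/(o + (o + o)) = -3 + (-217 + o)/(o + 2*o) = -3 + (-217 + o)/((3*o)) = -3 + (-217 + o)*(1/(3*o)) = -3 + (-217 + o)/(3*o))
F - B(75) = 2814 - (-217 - 8*75)/(3*75) = 2814 - (-217 - 600)/(3*75) = 2814 - (-817)/(3*75) = 2814 - 1*(-817/225) = 2814 + 817/225 = 633967/225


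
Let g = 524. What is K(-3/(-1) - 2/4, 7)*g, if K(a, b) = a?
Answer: 1310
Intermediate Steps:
K(-3/(-1) - 2/4, 7)*g = (-3/(-1) - 2/4)*524 = (-3*(-1) - 2*¼)*524 = (3 - ½)*524 = (5/2)*524 = 1310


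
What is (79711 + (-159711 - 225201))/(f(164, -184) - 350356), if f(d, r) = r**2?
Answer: 305201/316500 ≈ 0.96430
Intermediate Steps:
(79711 + (-159711 - 225201))/(f(164, -184) - 350356) = (79711 + (-159711 - 225201))/((-184)**2 - 350356) = (79711 - 384912)/(33856 - 350356) = -305201/(-316500) = -305201*(-1/316500) = 305201/316500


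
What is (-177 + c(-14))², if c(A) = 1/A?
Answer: 6145441/196 ≈ 31354.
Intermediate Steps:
(-177 + c(-14))² = (-177 + 1/(-14))² = (-177 - 1/14)² = (-2479/14)² = 6145441/196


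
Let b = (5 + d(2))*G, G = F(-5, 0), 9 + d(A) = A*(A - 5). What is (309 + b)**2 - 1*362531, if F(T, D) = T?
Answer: -233650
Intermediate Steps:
d(A) = -9 + A*(-5 + A) (d(A) = -9 + A*(A - 5) = -9 + A*(-5 + A))
G = -5
b = 50 (b = (5 + (-9 + 2**2 - 5*2))*(-5) = (5 + (-9 + 4 - 10))*(-5) = (5 - 15)*(-5) = -10*(-5) = 50)
(309 + b)**2 - 1*362531 = (309 + 50)**2 - 1*362531 = 359**2 - 362531 = 128881 - 362531 = -233650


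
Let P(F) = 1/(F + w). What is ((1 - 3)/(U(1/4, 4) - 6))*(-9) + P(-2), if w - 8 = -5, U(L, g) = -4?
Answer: -⅘ ≈ -0.80000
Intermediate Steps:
w = 3 (w = 8 - 5 = 3)
P(F) = 1/(3 + F) (P(F) = 1/(F + 3) = 1/(3 + F))
((1 - 3)/(U(1/4, 4) - 6))*(-9) + P(-2) = ((1 - 3)/(-4 - 6))*(-9) + 1/(3 - 2) = -2/(-10)*(-9) + 1/1 = -2*(-⅒)*(-9) + 1 = (⅕)*(-9) + 1 = -9/5 + 1 = -⅘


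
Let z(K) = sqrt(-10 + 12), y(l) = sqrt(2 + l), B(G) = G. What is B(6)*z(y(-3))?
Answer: 6*sqrt(2) ≈ 8.4853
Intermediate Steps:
z(K) = sqrt(2)
B(6)*z(y(-3)) = 6*sqrt(2)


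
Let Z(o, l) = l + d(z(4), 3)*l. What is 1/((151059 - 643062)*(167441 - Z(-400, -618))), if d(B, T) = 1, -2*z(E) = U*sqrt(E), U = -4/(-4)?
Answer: -1/82989590031 ≈ -1.2050e-11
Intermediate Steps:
U = 1 (U = -4*(-1/4) = 1)
z(E) = -sqrt(E)/2
Z(o, l) = 2*l (Z(o, l) = l + 1*l = l + l = 2*l)
1/((151059 - 643062)*(167441 - Z(-400, -618))) = 1/((151059 - 643062)*(167441 - 2*(-618))) = 1/((-492003)*(167441 - 1*(-1236))) = -1/(492003*(167441 + 1236)) = -1/492003/168677 = -1/492003*1/168677 = -1/82989590031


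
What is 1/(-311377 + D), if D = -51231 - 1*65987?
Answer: -1/428595 ≈ -2.3332e-6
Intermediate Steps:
D = -117218 (D = -51231 - 65987 = -117218)
1/(-311377 + D) = 1/(-311377 - 117218) = 1/(-428595) = -1/428595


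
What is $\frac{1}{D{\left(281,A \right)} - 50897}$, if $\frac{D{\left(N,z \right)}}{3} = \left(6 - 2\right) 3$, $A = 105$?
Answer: $- \frac{1}{50861} \approx -1.9661 \cdot 10^{-5}$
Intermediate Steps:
$D{\left(N,z \right)} = 36$ ($D{\left(N,z \right)} = 3 \left(6 - 2\right) 3 = 3 \cdot 4 \cdot 3 = 3 \cdot 12 = 36$)
$\frac{1}{D{\left(281,A \right)} - 50897} = \frac{1}{36 - 50897} = \frac{1}{-50861} = - \frac{1}{50861}$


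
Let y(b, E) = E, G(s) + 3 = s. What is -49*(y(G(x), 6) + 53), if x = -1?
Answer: -2891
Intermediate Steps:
G(s) = -3 + s
-49*(y(G(x), 6) + 53) = -49*(6 + 53) = -49*59 = -2891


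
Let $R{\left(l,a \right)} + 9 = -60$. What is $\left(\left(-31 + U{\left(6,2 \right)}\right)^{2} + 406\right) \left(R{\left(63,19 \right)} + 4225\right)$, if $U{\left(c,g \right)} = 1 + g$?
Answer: $4945640$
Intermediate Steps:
$R{\left(l,a \right)} = -69$ ($R{\left(l,a \right)} = -9 - 60 = -69$)
$\left(\left(-31 + U{\left(6,2 \right)}\right)^{2} + 406\right) \left(R{\left(63,19 \right)} + 4225\right) = \left(\left(-31 + \left(1 + 2\right)\right)^{2} + 406\right) \left(-69 + 4225\right) = \left(\left(-31 + 3\right)^{2} + 406\right) 4156 = \left(\left(-28\right)^{2} + 406\right) 4156 = \left(784 + 406\right) 4156 = 1190 \cdot 4156 = 4945640$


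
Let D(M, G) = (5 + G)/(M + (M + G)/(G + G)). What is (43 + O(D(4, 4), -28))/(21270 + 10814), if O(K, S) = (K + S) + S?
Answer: -14/40105 ≈ -0.00034908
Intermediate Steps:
D(M, G) = (5 + G)/(M + (G + M)/(2*G)) (D(M, G) = (5 + G)/(M + (G + M)/((2*G))) = (5 + G)/(M + (G + M)*(1/(2*G))) = (5 + G)/(M + (G + M)/(2*G)))
O(K, S) = K + 2*S
(43 + O(D(4, 4), -28))/(21270 + 10814) = (43 + (2*4*(5 + 4)/(4 + 4 + 2*4*4) + 2*(-28)))/(21270 + 10814) = (43 + (2*4*9/(4 + 4 + 32) - 56))/32084 = (43 + (2*4*9/40 - 56))*(1/32084) = (43 + (2*4*(1/40)*9 - 56))*(1/32084) = (43 + (9/5 - 56))*(1/32084) = (43 - 271/5)*(1/32084) = -56/5*1/32084 = -14/40105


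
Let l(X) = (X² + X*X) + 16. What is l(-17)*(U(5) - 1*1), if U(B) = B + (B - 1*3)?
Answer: 3564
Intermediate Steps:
U(B) = -3 + 2*B (U(B) = B + (B - 3) = B + (-3 + B) = -3 + 2*B)
l(X) = 16 + 2*X² (l(X) = (X² + X²) + 16 = 2*X² + 16 = 16 + 2*X²)
l(-17)*(U(5) - 1*1) = (16 + 2*(-17)²)*((-3 + 2*5) - 1*1) = (16 + 2*289)*((-3 + 10) - 1) = (16 + 578)*(7 - 1) = 594*6 = 3564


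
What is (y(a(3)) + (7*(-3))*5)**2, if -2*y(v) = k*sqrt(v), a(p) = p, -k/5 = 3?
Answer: 44775/4 - 1575*sqrt(3) ≈ 8465.8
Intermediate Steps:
k = -15 (k = -5*3 = -15)
y(v) = 15*sqrt(v)/2 (y(v) = -(-15)*sqrt(v)/2 = 15*sqrt(v)/2)
(y(a(3)) + (7*(-3))*5)**2 = (15*sqrt(3)/2 + (7*(-3))*5)**2 = (15*sqrt(3)/2 - 21*5)**2 = (15*sqrt(3)/2 - 105)**2 = (-105 + 15*sqrt(3)/2)**2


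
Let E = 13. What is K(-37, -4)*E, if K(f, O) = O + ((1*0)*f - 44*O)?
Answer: 2236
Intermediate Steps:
K(f, O) = -43*O (K(f, O) = O + (0*f - 44*O) = O + (0 - 44*O) = O - 44*O = -43*O)
K(-37, -4)*E = -43*(-4)*13 = 172*13 = 2236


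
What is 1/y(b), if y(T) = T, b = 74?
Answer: 1/74 ≈ 0.013514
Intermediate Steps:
1/y(b) = 1/74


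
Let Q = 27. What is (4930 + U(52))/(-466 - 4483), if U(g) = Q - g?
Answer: -4905/4949 ≈ -0.99111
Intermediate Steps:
U(g) = 27 - g
(4930 + U(52))/(-466 - 4483) = (4930 + (27 - 1*52))/(-466 - 4483) = (4930 + (27 - 52))/(-4949) = (4930 - 25)*(-1/4949) = 4905*(-1/4949) = -4905/4949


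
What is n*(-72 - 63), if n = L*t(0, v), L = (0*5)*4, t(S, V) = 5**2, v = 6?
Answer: 0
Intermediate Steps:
t(S, V) = 25
L = 0 (L = 0*4 = 0)
n = 0 (n = 0*25 = 0)
n*(-72 - 63) = 0*(-72 - 63) = 0*(-135) = 0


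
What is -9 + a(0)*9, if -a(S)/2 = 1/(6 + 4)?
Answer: -54/5 ≈ -10.800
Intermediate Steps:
a(S) = -1/5 (a(S) = -2/(6 + 4) = -2/10 = -2*1/10 = -1/5)
-9 + a(0)*9 = -9 - 1/5*9 = -9 - 9/5 = -54/5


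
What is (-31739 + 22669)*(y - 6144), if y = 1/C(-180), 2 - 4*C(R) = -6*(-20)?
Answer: 3287856860/59 ≈ 5.5726e+7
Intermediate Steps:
C(R) = -59/2 (C(R) = ½ - (-3)*(-20)/2 = ½ - ¼*120 = ½ - 30 = -59/2)
y = -2/59 (y = 1/(-59/2) = -2/59 ≈ -0.033898)
(-31739 + 22669)*(y - 6144) = (-31739 + 22669)*(-2/59 - 6144) = -9070*(-362498/59) = 3287856860/59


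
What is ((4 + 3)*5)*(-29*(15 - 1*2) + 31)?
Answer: -12110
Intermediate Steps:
((4 + 3)*5)*(-29*(15 - 1*2) + 31) = (7*5)*(-29*(15 - 2) + 31) = 35*(-29*13 + 31) = 35*(-377 + 31) = 35*(-346) = -12110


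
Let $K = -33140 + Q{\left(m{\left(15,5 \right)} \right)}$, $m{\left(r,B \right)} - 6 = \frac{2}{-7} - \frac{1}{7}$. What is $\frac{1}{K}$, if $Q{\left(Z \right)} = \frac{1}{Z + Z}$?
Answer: $- \frac{78}{2584913} \approx -3.0175 \cdot 10^{-5}$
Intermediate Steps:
$m{\left(r,B \right)} = \frac{39}{7}$ ($m{\left(r,B \right)} = 6 + \left(\frac{2}{-7} - \frac{1}{7}\right) = 6 + \left(2 \left(- \frac{1}{7}\right) - \frac{1}{7}\right) = 6 - \frac{3}{7} = \frac{39}{7}$)
$Q{\left(Z \right)} = \frac{1}{2 Z}$
$K = - \frac{2584913}{78}$ ($K = -33140 + \frac{1}{2 \cdot \frac{39}{7}} = -33140 + \frac{1}{2} \cdot \frac{7}{39} = -33140 + \frac{7}{78} = - \frac{2584913}{78} \approx -33140.0$)
$\frac{1}{K} = \frac{1}{- \frac{2584913}{78}} = - \frac{78}{2584913}$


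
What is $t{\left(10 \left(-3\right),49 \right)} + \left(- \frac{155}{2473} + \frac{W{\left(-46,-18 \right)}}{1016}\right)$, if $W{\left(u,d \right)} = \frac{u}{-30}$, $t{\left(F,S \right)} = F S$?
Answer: $- \frac{55404429721}{37688520} \approx -1470.1$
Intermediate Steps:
$W{\left(u,d \right)} = - \frac{u}{30}$ ($W{\left(u,d \right)} = u \left(- \frac{1}{30}\right) = - \frac{u}{30}$)
$t{\left(10 \left(-3\right),49 \right)} + \left(- \frac{155}{2473} + \frac{W{\left(-46,-18 \right)}}{1016}\right) = 10 \left(-3\right) 49 - \left(\frac{155}{2473} - \frac{\left(- \frac{1}{30}\right) \left(-46\right)}{1016}\right) = \left(-30\right) 49 + \left(\left(-155\right) \frac{1}{2473} + \frac{23}{15} \cdot \frac{1}{1016}\right) = -1470 + \left(- \frac{155}{2473} + \frac{23}{15240}\right) = -1470 - \frac{2305321}{37688520} = - \frac{55404429721}{37688520}$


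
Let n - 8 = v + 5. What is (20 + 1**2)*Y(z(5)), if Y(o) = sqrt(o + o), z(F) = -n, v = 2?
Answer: 21*I*sqrt(30) ≈ 115.02*I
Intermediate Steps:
n = 15 (n = 8 + (2 + 5) = 8 + 7 = 15)
z(F) = -15 (z(F) = -1*15 = -15)
Y(o) = sqrt(2)*sqrt(o) (Y(o) = sqrt(2*o) = sqrt(2)*sqrt(o))
(20 + 1**2)*Y(z(5)) = (20 + 1**2)*(sqrt(2)*sqrt(-15)) = (20 + 1)*(sqrt(2)*(I*sqrt(15))) = 21*(I*sqrt(30)) = 21*I*sqrt(30)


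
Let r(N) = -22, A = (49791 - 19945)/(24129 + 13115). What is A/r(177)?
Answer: -14923/409684 ≈ -0.036426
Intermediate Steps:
A = 14923/18622 (A = 29846/37244 = 29846*(1/37244) = 14923/18622 ≈ 0.80136)
A/r(177) = (14923/18622)/(-22) = (14923/18622)*(-1/22) = -14923/409684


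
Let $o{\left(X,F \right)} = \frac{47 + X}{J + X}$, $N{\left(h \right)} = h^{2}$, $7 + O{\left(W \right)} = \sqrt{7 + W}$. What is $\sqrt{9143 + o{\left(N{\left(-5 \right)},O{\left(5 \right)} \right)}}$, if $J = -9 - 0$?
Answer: $\frac{\sqrt{36590}}{2} \approx 95.643$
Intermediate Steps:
$O{\left(W \right)} = -7 + \sqrt{7 + W}$
$J = -9$ ($J = -9 + 0 = -9$)
$o{\left(X,F \right)} = \frac{47 + X}{-9 + X}$
$\sqrt{9143 + o{\left(N{\left(-5 \right)},O{\left(5 \right)} \right)}} = \sqrt{9143 + \frac{47 + \left(-5\right)^{2}}{-9 + \left(-5\right)^{2}}} = \sqrt{9143 + \frac{47 + 25}{-9 + 25}} = \sqrt{9143 + \frac{1}{16} \cdot 72} = \sqrt{9143 + \frac{9}{2}} = \sqrt{\frac{18295}{2}} = \frac{\sqrt{36590}}{2}$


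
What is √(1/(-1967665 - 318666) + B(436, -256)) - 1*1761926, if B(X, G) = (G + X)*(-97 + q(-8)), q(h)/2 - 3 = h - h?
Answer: -1761926 + I*√85623328655055511/2286331 ≈ -1.7619e+6 + 127.98*I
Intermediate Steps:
q(h) = 6 (q(h) = 6 + 2*(h - h) = 6 + 2*0 = 6 + 0 = 6)
B(X, G) = -91*G - 91*X (B(X, G) = (G + X)*(-97 + 6) = (G + X)*(-91) = -91*G - 91*X)
√(1/(-1967665 - 318666) + B(436, -256)) - 1*1761926 = √(1/(-1967665 - 318666) + (-91*(-256) - 91*436)) - 1*1761926 = √(1/(-2286331) + (23296 - 39676)) - 1761926 = √(-1/2286331 - 16380) - 1761926 = √(-37450101781/2286331) - 1761926 = I*√85623328655055511/2286331 - 1761926 = -1761926 + I*√85623328655055511/2286331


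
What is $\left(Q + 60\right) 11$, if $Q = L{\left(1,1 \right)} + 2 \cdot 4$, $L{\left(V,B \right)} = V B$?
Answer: $759$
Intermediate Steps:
$L{\left(V,B \right)} = B V$
$Q = 9$ ($Q = 1 \cdot 1 + 2 \cdot 4 = 1 + 8 = 9$)
$\left(Q + 60\right) 11 = \left(9 + 60\right) 11 = 69 \cdot 11 = 759$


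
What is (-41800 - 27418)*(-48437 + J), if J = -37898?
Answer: 5975936030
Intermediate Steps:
(-41800 - 27418)*(-48437 + J) = (-41800 - 27418)*(-48437 - 37898) = -69218*(-86335) = 5975936030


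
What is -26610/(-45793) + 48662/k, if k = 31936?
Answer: 1539097963/731222624 ≈ 2.1048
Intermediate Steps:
-26610/(-45793) + 48662/k = -26610/(-45793) + 48662/31936 = -26610*(-1/45793) + 48662*(1/31936) = 26610/45793 + 24331/15968 = 1539097963/731222624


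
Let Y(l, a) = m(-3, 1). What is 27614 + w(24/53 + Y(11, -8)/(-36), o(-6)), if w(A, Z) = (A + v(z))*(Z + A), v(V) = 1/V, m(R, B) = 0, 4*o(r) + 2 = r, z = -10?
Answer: 387830963/14045 ≈ 27613.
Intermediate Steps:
o(r) = -½ + r/4
Y(l, a) = 0
w(A, Z) = (-⅒ + A)*(A + Z) (w(A, Z) = (A + 1/(-10))*(Z + A) = (A - ⅒)*(A + Z) = (-⅒ + A)*(A + Z))
27614 + w(24/53 + Y(11, -8)/(-36), o(-6)) = 27614 + ((24/53 + 0/(-36))² - (24/53 + 0/(-36))/10 - (-½ + (¼)*(-6))/10 + (24/53 + 0/(-36))*(-½ + (¼)*(-6))) = 27614 + ((24*(1/53) + 0*(-1/36))² - (24*(1/53) + 0*(-1/36))/10 - (-½ - 3/2)/10 + (24*(1/53) + 0*(-1/36))*(-½ - 3/2)) = 27614 + ((24/53 + 0)² - (24/53 + 0)/10 - ⅒*(-2) + (24/53 + 0)*(-2)) = 27614 + ((24/53)² - ⅒*24/53 + ⅕ + (24/53)*(-2)) = 27614 + (576/2809 - 12/265 + ⅕ - 48/53) = 27614 - 7667/14045 = 387830963/14045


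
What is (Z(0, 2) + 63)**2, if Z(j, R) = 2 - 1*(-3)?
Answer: 4624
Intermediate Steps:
Z(j, R) = 5 (Z(j, R) = 2 + 3 = 5)
(Z(0, 2) + 63)**2 = (5 + 63)**2 = 68**2 = 4624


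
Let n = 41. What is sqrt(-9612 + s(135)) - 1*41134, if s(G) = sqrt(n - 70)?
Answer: -41134 + sqrt(-9612 + I*sqrt(29)) ≈ -41134.0 + 98.041*I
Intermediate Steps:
s(G) = I*sqrt(29) (s(G) = sqrt(41 - 70) = sqrt(-29) = I*sqrt(29))
sqrt(-9612 + s(135)) - 1*41134 = sqrt(-9612 + I*sqrt(29)) - 1*41134 = sqrt(-9612 + I*sqrt(29)) - 41134 = -41134 + sqrt(-9612 + I*sqrt(29))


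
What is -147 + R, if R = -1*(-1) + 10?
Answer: -136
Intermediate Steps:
R = 11 (R = 1 + 10 = 11)
-147 + R = -147 + 11 = -136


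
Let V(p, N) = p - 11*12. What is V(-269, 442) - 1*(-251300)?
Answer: 250899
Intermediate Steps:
V(p, N) = -132 + p (V(p, N) = p - 132 = -132 + p)
V(-269, 442) - 1*(-251300) = (-132 - 269) - 1*(-251300) = -401 + 251300 = 250899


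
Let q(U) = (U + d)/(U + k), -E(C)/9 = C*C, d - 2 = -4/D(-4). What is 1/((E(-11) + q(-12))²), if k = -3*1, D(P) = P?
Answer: 25/29615364 ≈ 8.4416e-7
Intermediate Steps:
k = -3
d = 3 (d = 2 - 4/(-4) = 2 - 4*(-¼) = 2 + 1 = 3)
E(C) = -9*C² (E(C) = -9*C*C = -9*C²)
q(U) = (3 + U)/(-3 + U) (q(U) = (U + 3)/(U - 3) = (3 + U)/(-3 + U))
1/((E(-11) + q(-12))²) = 1/((-9*(-11)² + (3 - 12)/(-3 - 12))²) = 1/((-9*121 - 9/(-15))²) = 1/((-1089 - 1/15*(-9))²) = 1/((-1089 + ⅗)²) = 1/((-5442/5)²) = 1/(29615364/25) = 25/29615364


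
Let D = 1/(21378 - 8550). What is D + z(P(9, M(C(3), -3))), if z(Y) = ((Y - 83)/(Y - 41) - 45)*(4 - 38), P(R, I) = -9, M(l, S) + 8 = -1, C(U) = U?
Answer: 470608033/320700 ≈ 1467.4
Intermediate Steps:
D = 1/12828 ≈ 7.7954e-5
M(l, S) = -9 (M(l, S) = -8 - 1 = -9)
z(Y) = 1530 - 34*(-83 + Y)/(-41 + Y) (z(Y) = ((-83 + Y)/(-41 + Y) - 45)*(-34) = (-45 + (-83 + Y)/(-41 + Y))*(-34) = 1530 - 34*(-83 + Y)/(-41 + Y))
D + z(P(9, M(C(3), -3))) = 1/12828 + 68*(-881 + 22*(-9))/(-41 - 9) = 1/12828 + 68*(-881 - 198)/(-50) = 1/12828 + 68*(-1/50)*(-1079) = 1/12828 + 36686/25 = 470608033/320700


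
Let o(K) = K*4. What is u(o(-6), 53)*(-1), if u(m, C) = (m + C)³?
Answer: -24389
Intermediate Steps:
o(K) = 4*K
u(m, C) = (C + m)³
u(o(-6), 53)*(-1) = (53 + 4*(-6))³*(-1) = (53 - 24)³*(-1) = 29³*(-1) = 24389*(-1) = -24389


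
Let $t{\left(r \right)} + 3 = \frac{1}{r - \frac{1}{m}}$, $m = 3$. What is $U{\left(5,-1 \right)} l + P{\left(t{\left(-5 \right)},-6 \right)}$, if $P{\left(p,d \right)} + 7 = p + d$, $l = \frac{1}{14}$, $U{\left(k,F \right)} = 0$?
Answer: $- \frac{259}{16} \approx -16.188$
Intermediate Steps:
$l = \frac{1}{14} \approx 0.071429$
$t{\left(r \right)} = -3 + \frac{1}{- \frac{1}{3} + r}$ ($t{\left(r \right)} = -3 + \frac{1}{r - \frac{1}{3}} = -3 + \frac{1}{- \frac{1}{3} + r}$)
$P{\left(p,d \right)} = -7 + d + p$ ($P{\left(p,d \right)} = -7 + \left(p + d\right) = -7 + \left(d + p\right) = -7 + d + p$)
$U{\left(5,-1 \right)} l + P{\left(t{\left(-5 \right)},-6 \right)} = 0 \cdot \frac{1}{14} - \left(13 - \frac{3 \left(2 - -15\right)}{-1 + 3 \left(-5\right)}\right) = 0 - \left(13 - \frac{3 \left(2 + 15\right)}{-1 - 15}\right) = 0 - \left(13 - 3 \frac{1}{-16} \cdot 17\right) = 0 - \left(13 + \frac{51}{16}\right) = 0 - \frac{259}{16} = - \frac{259}{16}$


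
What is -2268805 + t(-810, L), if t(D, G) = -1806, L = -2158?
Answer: -2270611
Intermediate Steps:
-2268805 + t(-810, L) = -2268805 - 1806 = -2270611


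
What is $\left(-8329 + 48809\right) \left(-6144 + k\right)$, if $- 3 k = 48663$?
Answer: $-905335200$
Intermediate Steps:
$k = -16221$ ($k = \left(- \frac{1}{3}\right) 48663 = -16221$)
$\left(-8329 + 48809\right) \left(-6144 + k\right) = \left(-8329 + 48809\right) \left(-6144 - 16221\right) = 40480 \left(-22365\right) = -905335200$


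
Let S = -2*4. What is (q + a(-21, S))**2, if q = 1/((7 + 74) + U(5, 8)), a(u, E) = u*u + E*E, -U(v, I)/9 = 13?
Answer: 330476041/1296 ≈ 2.5500e+5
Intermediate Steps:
U(v, I) = -117 (U(v, I) = -9*13 = -117)
S = -8 (S = -1*8 = -8)
a(u, E) = E**2 + u**2 (a(u, E) = u**2 + E**2 = E**2 + u**2)
q = -1/36 (q = 1/((7 + 74) - 117) = 1/(81 - 117) = 1/(-36) = -1/36 ≈ -0.027778)
(q + a(-21, S))**2 = (-1/36 + ((-8)**2 + (-21)**2))**2 = (-1/36 + (64 + 441))**2 = (-1/36 + 505)**2 = (18179/36)**2 = 330476041/1296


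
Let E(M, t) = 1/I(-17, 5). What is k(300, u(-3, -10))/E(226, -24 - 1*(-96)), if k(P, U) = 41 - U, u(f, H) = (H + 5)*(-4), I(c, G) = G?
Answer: 105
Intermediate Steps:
u(f, H) = -20 - 4*H (u(f, H) = (5 + H)*(-4) = -20 - 4*H)
E(M, t) = ⅕ (E(M, t) = 1/5 = ⅕)
k(300, u(-3, -10))/E(226, -24 - 1*(-96)) = (41 - (-20 - 4*(-10)))/(⅕) = (41 - (-20 + 40))*5 = (41 - 1*20)*5 = (41 - 20)*5 = 21*5 = 105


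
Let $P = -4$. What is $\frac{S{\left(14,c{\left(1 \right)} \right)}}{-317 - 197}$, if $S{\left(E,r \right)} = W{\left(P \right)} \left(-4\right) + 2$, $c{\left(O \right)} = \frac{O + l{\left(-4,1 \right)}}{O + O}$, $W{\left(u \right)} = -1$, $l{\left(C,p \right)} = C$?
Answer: $- \frac{3}{257} \approx -0.011673$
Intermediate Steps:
$c{\left(O \right)} = \frac{-4 + O}{2 O}$ ($c{\left(O \right)} = \frac{O - 4}{O + O} = \frac{-4 + O}{2 O}$)
$S{\left(E,r \right)} = 6$ ($S{\left(E,r \right)} = \left(-1\right) \left(-4\right) + 2 = 4 + 2 = 6$)
$\frac{S{\left(14,c{\left(1 \right)} \right)}}{-317 - 197} = \frac{6}{-317 - 197} = \frac{6}{-514} = 6 \left(- \frac{1}{514}\right) = - \frac{3}{257}$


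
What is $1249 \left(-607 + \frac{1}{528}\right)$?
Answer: $- \frac{400298255}{528} \approx -7.5814 \cdot 10^{5}$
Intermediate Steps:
$1249 \left(-607 + \frac{1}{528}\right) = 1249 \left(- \frac{320495}{528}\right) = - \frac{400298255}{528}$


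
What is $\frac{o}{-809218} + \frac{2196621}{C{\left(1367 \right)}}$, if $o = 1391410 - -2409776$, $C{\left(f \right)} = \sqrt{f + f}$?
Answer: $- \frac{1900593}{404609} + \frac{2196621 \sqrt{2734}}{2734} \approx 42006.0$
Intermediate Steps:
$C{\left(f \right)} = \sqrt{2} \sqrt{f}$ ($C{\left(f \right)} = \sqrt{2 f} = \sqrt{2} \sqrt{f}$)
$o = 3801186$ ($o = 1391410 + 2409776 = 3801186$)
$\frac{o}{-809218} + \frac{2196621}{C{\left(1367 \right)}} = \frac{3801186}{-809218} + \frac{2196621}{\sqrt{2} \sqrt{1367}} = 3801186 \left(- \frac{1}{809218}\right) + \frac{2196621}{\sqrt{2734}} = - \frac{1900593}{404609} + 2196621 \frac{\sqrt{2734}}{2734} = - \frac{1900593}{404609} + \frac{2196621 \sqrt{2734}}{2734}$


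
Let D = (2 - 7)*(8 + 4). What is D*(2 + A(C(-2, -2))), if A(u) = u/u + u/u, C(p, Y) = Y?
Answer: -240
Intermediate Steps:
A(u) = 2 (A(u) = 1 + 1 = 2)
D = -60 (D = -5*12 = -60)
D*(2 + A(C(-2, -2))) = -60*(2 + 2) = -60*4 = -240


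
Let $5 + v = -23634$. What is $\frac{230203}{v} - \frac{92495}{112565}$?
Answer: $- \frac{5619858000}{532184807} \approx -10.56$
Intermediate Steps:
$v = -23639$ ($v = -5 - 23634 = -23639$)
$\frac{230203}{v} - \frac{92495}{112565} = \frac{230203}{-23639} - \frac{92495}{112565} = 230203 \left(- \frac{1}{23639}\right) - \frac{18499}{22513} = - \frac{230203}{23639} - \frac{18499}{22513} = - \frac{5619858000}{532184807}$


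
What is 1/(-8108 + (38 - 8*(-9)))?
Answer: -1/7998 ≈ -0.00012503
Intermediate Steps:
1/(-8108 + (38 - 8*(-9))) = 1/(-8108 + (38 - 4*(-18))) = 1/(-8108 + (38 + 72)) = 1/(-8108 + 110) = 1/(-7998) = -1/7998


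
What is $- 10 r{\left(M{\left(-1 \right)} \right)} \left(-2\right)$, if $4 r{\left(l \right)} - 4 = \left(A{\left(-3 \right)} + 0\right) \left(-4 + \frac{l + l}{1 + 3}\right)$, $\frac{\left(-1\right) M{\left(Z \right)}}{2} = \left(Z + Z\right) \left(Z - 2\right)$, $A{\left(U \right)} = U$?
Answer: $170$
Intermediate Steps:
$M{\left(Z \right)} = - 4 Z \left(-2 + Z\right)$ ($M{\left(Z \right)} = - 2 \left(Z + Z\right) \left(Z - 2\right) = - 2 \cdot 2 Z \left(-2 + Z\right) = - 4 Z \left(-2 + Z\right)$)
$r{\left(l \right)} = 4 - \frac{3 l}{8}$ ($r{\left(l \right)} = 1 + \frac{\left(-3 + 0\right) \left(-4 + \frac{l + l}{1 + 3}\right)}{4} = 1 + \frac{\left(-3\right) \left(-4 + \frac{2 l}{4}\right)}{4} = 1 + \frac{\left(-3\right) \left(-4 + 2 l \frac{1}{4}\right)}{4} = 1 + \frac{\left(-3\right) \left(-4 + \frac{l}{2}\right)}{4} = 1 + \frac{12 - \frac{3 l}{2}}{4} = 1 - \left(-3 + \frac{3 l}{8}\right) = 4 - \frac{3 l}{8}$)
$- 10 r{\left(M{\left(-1 \right)} \right)} \left(-2\right) = - 10 \left(4 - \frac{3 \cdot 4 \left(-1\right) \left(2 - -1\right)}{8}\right) \left(-2\right) = - 10 \left(4 - \frac{3 \cdot 4 \left(-1\right) \left(2 + 1\right)}{8}\right) \left(-2\right) = - 10 \left(4 - \frac{3 \cdot 4 \left(-1\right) 3}{8}\right) \left(-2\right) = - 10 \left(4 - - \frac{9}{2}\right) \left(-2\right) = - 10 \left(4 + \frac{9}{2}\right) \left(-2\right) = \left(-10\right) \frac{17}{2} \left(-2\right) = \left(-85\right) \left(-2\right) = 170$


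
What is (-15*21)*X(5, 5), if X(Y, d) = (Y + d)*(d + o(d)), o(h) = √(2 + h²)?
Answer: -15750 - 9450*√3 ≈ -32118.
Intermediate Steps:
X(Y, d) = (Y + d)*(d + √(2 + d²))
(-15*21)*X(5, 5) = (-15*21)*(5² + 5*5 + 5*√(2 + 5²) + 5*√(2 + 5²)) = -315*(25 + 25 + 5*√(2 + 25) + 5*√(2 + 25)) = -315*(25 + 25 + 5*√27 + 5*√27) = -315*(25 + 25 + 5*(3*√3) + 5*(3*√3)) = -315*(25 + 25 + 15*√3 + 15*√3) = -315*(50 + 30*√3) = -15750 - 9450*√3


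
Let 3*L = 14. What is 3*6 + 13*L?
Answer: 236/3 ≈ 78.667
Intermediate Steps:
L = 14/3 (L = (⅓)*14 = 14/3 ≈ 4.6667)
3*6 + 13*L = 3*6 + 13*(14/3) = 18 + 182/3 = 236/3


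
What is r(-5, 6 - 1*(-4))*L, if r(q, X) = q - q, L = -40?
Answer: 0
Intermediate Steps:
r(q, X) = 0
r(-5, 6 - 1*(-4))*L = 0*(-40) = 0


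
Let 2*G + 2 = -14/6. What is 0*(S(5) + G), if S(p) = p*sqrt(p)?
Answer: 0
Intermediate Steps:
S(p) = p**(3/2)
G = -13/6 (G = -1 + (-14/6)/2 = -1 + (-14*1/6)/2 = -1 + (1/2)*(-7/3) = -1 - 7/6 = -13/6 ≈ -2.1667)
0*(S(5) + G) = 0*(5**(3/2) - 13/6) = 0*(5*sqrt(5) - 13/6) = 0*(-13/6 + 5*sqrt(5)) = 0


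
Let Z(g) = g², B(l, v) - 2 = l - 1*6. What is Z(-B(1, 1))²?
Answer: 81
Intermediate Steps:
B(l, v) = -4 + l (B(l, v) = 2 + (l - 1*6) = 2 + (l - 6) = 2 + (-6 + l) = -4 + l)
Z(-B(1, 1))² = ((-(-4 + 1))²)² = ((-1*(-3))²)² = (3²)² = 9² = 81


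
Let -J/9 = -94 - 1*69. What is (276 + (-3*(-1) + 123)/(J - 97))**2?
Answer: 35767509129/469225 ≈ 76227.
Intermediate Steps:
J = 1467 (J = -9*(-94 - 1*69) = -9*(-94 - 69) = -9*(-163) = 1467)
(276 + (-3*(-1) + 123)/(J - 97))**2 = (276 + (-3*(-1) + 123)/(1467 - 97))**2 = (276 + (3 + 123)/1370)**2 = (276 + 126*(1/1370))**2 = (276 + 63/685)**2 = (189123/685)**2 = 35767509129/469225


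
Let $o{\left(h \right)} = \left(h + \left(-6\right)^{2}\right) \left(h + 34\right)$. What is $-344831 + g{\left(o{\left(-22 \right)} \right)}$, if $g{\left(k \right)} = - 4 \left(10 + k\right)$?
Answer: $-345543$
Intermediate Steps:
$o{\left(h \right)} = \left(34 + h\right) \left(36 + h\right)$ ($o{\left(h \right)} = \left(h + 36\right) \left(34 + h\right) = \left(36 + h\right) \left(34 + h\right) = \left(34 + h\right) \left(36 + h\right)$)
$g{\left(k \right)} = -40 - 4 k$
$-344831 + g{\left(o{\left(-22 \right)} \right)} = -344831 - \left(40 + 4 \left(1224 + \left(-22\right)^{2} + 70 \left(-22\right)\right)\right) = -344831 - \left(40 + 4 \left(1224 + 484 - 1540\right)\right) = -344831 - 712 = -345543$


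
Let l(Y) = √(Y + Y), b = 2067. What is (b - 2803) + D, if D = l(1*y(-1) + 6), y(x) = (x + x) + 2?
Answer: -736 + 2*√3 ≈ -732.54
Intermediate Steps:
y(x) = 2 + 2*x (y(x) = 2*x + 2 = 2 + 2*x)
l(Y) = √2*√Y (l(Y) = √(2*Y) = √2*√Y)
D = 2*√3 (D = √2*√(1*(2 + 2*(-1)) + 6) = √2*√(1*(2 - 2) + 6) = √2*√(1*0 + 6) = √2*√(0 + 6) = √2*√6 = 2*√3 ≈ 3.4641)
(b - 2803) + D = (2067 - 2803) + 2*√3 = -736 + 2*√3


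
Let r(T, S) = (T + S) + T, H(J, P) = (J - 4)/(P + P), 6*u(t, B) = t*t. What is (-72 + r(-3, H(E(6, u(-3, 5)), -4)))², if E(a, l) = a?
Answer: 97969/16 ≈ 6123.1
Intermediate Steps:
u(t, B) = t²/6 (u(t, B) = (t*t)/6 = t²/6)
H(J, P) = (-4 + J)/(2*P) (H(J, P) = (-4 + J)/((2*P)) = (-4 + J)*(1/(2*P)) = (-4 + J)/(2*P))
r(T, S) = S + 2*T (r(T, S) = (S + T) + T = S + 2*T)
(-72 + r(-3, H(E(6, u(-3, 5)), -4)))² = (-72 + ((½)*(-4 + 6)/(-4) + 2*(-3)))² = (-72 + ((½)*(-¼)*2 - 6))² = (-72 + (-¼ - 6))² = (-72 - 25/4)² = (-313/4)² = 97969/16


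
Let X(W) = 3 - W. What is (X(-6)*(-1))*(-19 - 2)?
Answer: 189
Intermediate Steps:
(X(-6)*(-1))*(-19 - 2) = ((3 - 1*(-6))*(-1))*(-19 - 2) = ((3 + 6)*(-1))*(-21) = (9*(-1))*(-21) = -9*(-21) = 189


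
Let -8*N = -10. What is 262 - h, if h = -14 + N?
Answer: 1099/4 ≈ 274.75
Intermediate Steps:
N = 5/4 (N = -⅛*(-10) = 5/4 ≈ 1.2500)
h = -51/4 (h = -14 + 5/4 = -51/4 ≈ -12.750)
262 - h = 262 - 1*(-51/4) = 262 + 51/4 = 1099/4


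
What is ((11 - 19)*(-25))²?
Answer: 40000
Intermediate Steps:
((11 - 19)*(-25))² = (-8*(-25))² = 200² = 40000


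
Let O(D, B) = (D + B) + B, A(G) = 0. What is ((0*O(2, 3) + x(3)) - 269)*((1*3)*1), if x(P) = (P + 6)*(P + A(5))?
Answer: -726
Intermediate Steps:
O(D, B) = D + 2*B (O(D, B) = (B + D) + B = D + 2*B)
x(P) = P*(6 + P) (x(P) = (P + 6)*(P + 0) = (6 + P)*P = P*(6 + P))
((0*O(2, 3) + x(3)) - 269)*((1*3)*1) = ((0*(2 + 2*3) + 3*(6 + 3)) - 269)*((1*3)*1) = ((0*(2 + 6) + 3*9) - 269)*(3*1) = ((0*8 + 27) - 269)*3 = ((0 + 27) - 269)*3 = (27 - 269)*3 = -242*3 = -726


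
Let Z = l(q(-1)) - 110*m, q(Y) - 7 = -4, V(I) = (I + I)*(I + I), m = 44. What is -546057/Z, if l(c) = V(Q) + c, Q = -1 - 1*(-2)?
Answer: 60673/537 ≈ 112.99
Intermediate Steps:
Q = 1 (Q = -1 + 2 = 1)
V(I) = 4*I² (V(I) = (2*I)*(2*I) = 4*I²)
q(Y) = 3 (q(Y) = 7 - 4 = 3)
l(c) = 4 + c (l(c) = 4*1² + c = 4*1 + c = 4 + c)
Z = -4833 (Z = (4 + 3) - 110*44 = 7 - 4840 = -4833)
-546057/Z = -546057/(-4833) = -546057*(-1/4833) = 60673/537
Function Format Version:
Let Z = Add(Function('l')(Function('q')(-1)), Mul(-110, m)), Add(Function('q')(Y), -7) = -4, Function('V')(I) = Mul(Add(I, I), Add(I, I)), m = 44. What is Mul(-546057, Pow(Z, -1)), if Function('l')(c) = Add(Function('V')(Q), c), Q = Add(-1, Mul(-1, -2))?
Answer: Rational(60673, 537) ≈ 112.99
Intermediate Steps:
Q = 1 (Q = Add(-1, 2) = 1)
Function('V')(I) = Mul(4, Pow(I, 2)) (Function('V')(I) = Mul(Mul(2, I), Mul(2, I)) = Mul(4, Pow(I, 2)))
Function('q')(Y) = 3 (Function('q')(Y) = Add(7, -4) = 3)
Function('l')(c) = Add(4, c) (Function('l')(c) = Add(Mul(4, Pow(1, 2)), c) = Add(Mul(4, 1), c) = Add(4, c))
Z = -4833 (Z = Add(Add(4, 3), Mul(-110, 44)) = Add(7, -4840) = -4833)
Mul(-546057, Pow(Z, -1)) = Mul(-546057, Pow(-4833, -1)) = Mul(-546057, Rational(-1, 4833)) = Rational(60673, 537)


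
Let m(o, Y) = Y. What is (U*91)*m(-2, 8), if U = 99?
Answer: 72072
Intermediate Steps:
(U*91)*m(-2, 8) = (99*91)*8 = 9009*8 = 72072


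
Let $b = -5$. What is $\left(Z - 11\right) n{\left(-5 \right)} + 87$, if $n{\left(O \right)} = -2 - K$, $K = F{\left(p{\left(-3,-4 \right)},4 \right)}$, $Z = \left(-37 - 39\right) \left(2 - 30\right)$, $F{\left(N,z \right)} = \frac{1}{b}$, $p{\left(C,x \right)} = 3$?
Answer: $- \frac{18618}{5} \approx -3723.6$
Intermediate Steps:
$F{\left(N,z \right)} = - \frac{1}{5}$ ($F{\left(N,z \right)} = \frac{1}{-5} = - \frac{1}{5}$)
$Z = 2128$ ($Z = \left(-76\right) \left(-28\right) = 2128$)
$K = - \frac{1}{5} \approx -0.2$
$n{\left(O \right)} = - \frac{9}{5}$ ($n{\left(O \right)} = -2 - - \frac{1}{5} = -2 + \frac{1}{5} = - \frac{9}{5}$)
$\left(Z - 11\right) n{\left(-5 \right)} + 87 = \left(2128 - 11\right) \left(- \frac{9}{5}\right) + 87 = 2117 \left(- \frac{9}{5}\right) + 87 = - \frac{19053}{5} + 87 = - \frac{18618}{5}$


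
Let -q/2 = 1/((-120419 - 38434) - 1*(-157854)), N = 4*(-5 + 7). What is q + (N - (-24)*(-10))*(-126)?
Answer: 29202770/999 ≈ 29232.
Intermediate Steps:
N = 8 (N = 4*2 = 8)
q = 2/999 (q = -2/((-120419 - 38434) - 1*(-157854)) = -2/(-158853 + 157854) = -2/(-999) = -2*(-1/999) = 2/999 ≈ 0.0020020)
q + (N - (-24)*(-10))*(-126) = 2/999 + (8 - (-24)*(-10))*(-126) = 2/999 + (8 - 24*10)*(-126) = 2/999 + (8 - 240)*(-126) = 2/999 - 232*(-126) = 2/999 + 29232 = 29202770/999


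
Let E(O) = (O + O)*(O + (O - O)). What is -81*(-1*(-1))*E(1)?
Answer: -162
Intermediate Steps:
E(O) = 2*O**2 (E(O) = (2*O)*(O + 0) = (2*O)*O = 2*O**2)
-81*(-1*(-1))*E(1) = -81*(-1*(-1))*2*1**2 = -81*2*1 = -81*2 = -162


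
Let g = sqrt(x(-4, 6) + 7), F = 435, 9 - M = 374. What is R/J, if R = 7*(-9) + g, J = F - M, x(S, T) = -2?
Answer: -63/800 + sqrt(5)/800 ≈ -0.075955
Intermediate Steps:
M = -365 (M = 9 - 1*374 = 9 - 374 = -365)
g = sqrt(5) (g = sqrt(-2 + 7) = sqrt(5) ≈ 2.2361)
J = 800 (J = 435 - 1*(-365) = 435 + 365 = 800)
R = -63 + sqrt(5) (R = 7*(-9) + sqrt(5) = -63 + sqrt(5) ≈ -60.764)
R/J = (-63 + sqrt(5))/800 = (-63 + sqrt(5))*(1/800) = -63/800 + sqrt(5)/800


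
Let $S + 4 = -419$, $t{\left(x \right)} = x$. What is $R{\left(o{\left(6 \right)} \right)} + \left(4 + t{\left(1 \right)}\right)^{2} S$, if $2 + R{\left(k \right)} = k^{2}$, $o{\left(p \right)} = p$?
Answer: $-10541$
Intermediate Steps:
$R{\left(k \right)} = -2 + k^{2}$
$S = -423$ ($S = -4 - 419 = -423$)
$R{\left(o{\left(6 \right)} \right)} + \left(4 + t{\left(1 \right)}\right)^{2} S = \left(-2 + 6^{2}\right) + \left(4 + 1\right)^{2} \left(-423\right) = \left(-2 + 36\right) + 5^{2} \left(-423\right) = 34 + 25 \left(-423\right) = 34 - 10575 = -10541$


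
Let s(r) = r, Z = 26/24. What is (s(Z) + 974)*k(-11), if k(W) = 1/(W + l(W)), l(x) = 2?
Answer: -11701/108 ≈ -108.34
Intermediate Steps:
Z = 13/12 (Z = 26*(1/24) = 13/12 ≈ 1.0833)
k(W) = 1/(2 + W) (k(W) = 1/(W + 2) = 1/(2 + W))
(s(Z) + 974)*k(-11) = (13/12 + 974)/(2 - 11) = (11701/12)/(-9) = (11701/12)*(-1/9) = -11701/108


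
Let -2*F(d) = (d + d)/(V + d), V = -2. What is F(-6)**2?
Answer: 9/16 ≈ 0.56250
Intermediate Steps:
F(d) = -d/(-2 + d) (F(d) = -(d + d)/(2*(-2 + d)) = -2*d/(2*(-2 + d)) = -d/(-2 + d))
F(-6)**2 = (-1*(-6)/(-2 - 6))**2 = (-1*(-6)/(-8))**2 = (-1*(-6)*(-1/8))**2 = (-3/4)**2 = 9/16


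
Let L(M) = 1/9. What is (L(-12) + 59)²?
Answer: 283024/81 ≈ 3494.1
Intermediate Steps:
L(M) = ⅑
(L(-12) + 59)² = (⅑ + 59)² = (532/9)² = 283024/81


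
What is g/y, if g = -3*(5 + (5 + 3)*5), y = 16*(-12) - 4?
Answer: 135/196 ≈ 0.68878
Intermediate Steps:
y = -196 (y = -192 - 4 = -196)
g = -135 (g = -3*(5 + 8*5) = -3*(5 + 40) = -3*45 = -135)
g/y = -135/(-196) = -135*(-1/196) = 135/196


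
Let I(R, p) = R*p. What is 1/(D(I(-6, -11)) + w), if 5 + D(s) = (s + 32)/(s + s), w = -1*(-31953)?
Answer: 66/2108617 ≈ 3.1300e-5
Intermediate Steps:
w = 31953
D(s) = -5 + (32 + s)/(2*s) (D(s) = -5 + (s + 32)/(s + s) = -5 + (32 + s)/((2*s)) = -5 + (32 + s)*(1/(2*s)) = -5 + (32 + s)/(2*s))
1/(D(I(-6, -11)) + w) = 1/((-9/2 + 16/((-6*(-11)))) + 31953) = 1/((-9/2 + 16/66) + 31953) = 1/((-9/2 + 16*(1/66)) + 31953) = 1/((-9/2 + 8/33) + 31953) = 1/(-281/66 + 31953) = 1/(2108617/66) = 66/2108617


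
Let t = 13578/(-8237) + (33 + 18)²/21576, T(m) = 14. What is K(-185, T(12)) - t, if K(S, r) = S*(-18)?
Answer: 197361389817/59240504 ≈ 3331.5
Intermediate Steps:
K(S, r) = -18*S
t = -90511497/59240504 (t = 13578*(-1/8237) + 51²*(1/21576) = -13578/8237 + 2601*(1/21576) = -13578/8237 + 867/7192 = -90511497/59240504 ≈ -1.5279)
K(-185, T(12)) - t = -18*(-185) - 1*(-90511497/59240504) = 3330 + 90511497/59240504 = 197361389817/59240504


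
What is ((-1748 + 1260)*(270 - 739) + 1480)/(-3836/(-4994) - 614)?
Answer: -71898618/191405 ≈ -375.64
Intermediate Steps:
((-1748 + 1260)*(270 - 739) + 1480)/(-3836/(-4994) - 614) = (-488*(-469) + 1480)/(-3836*(-1/4994) - 614) = (228872 + 1480)/(1918/2497 - 614) = 230352/(-1531240/2497) = 230352*(-2497/1531240) = -71898618/191405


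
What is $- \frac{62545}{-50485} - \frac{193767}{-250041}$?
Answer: $\frac{1694742756}{841554659} \approx 2.0138$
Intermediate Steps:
$- \frac{62545}{-50485} - \frac{193767}{-250041} = \left(-62545\right) \left(- \frac{1}{50485}\right) - - \frac{64589}{83347} = \frac{12509}{10097} + \frac{64589}{83347} = \frac{1694742756}{841554659}$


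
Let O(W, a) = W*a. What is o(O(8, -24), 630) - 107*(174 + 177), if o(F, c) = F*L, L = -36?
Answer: -30645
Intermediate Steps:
o(F, c) = -36*F (o(F, c) = F*(-36) = -36*F)
o(O(8, -24), 630) - 107*(174 + 177) = -288*(-24) - 107*(174 + 177) = -36*(-192) - 107*351 = 6912 - 37557 = -30645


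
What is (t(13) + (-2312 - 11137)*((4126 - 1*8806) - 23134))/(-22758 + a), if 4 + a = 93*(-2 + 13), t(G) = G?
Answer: -374070499/21739 ≈ -17207.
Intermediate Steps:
a = 1019 (a = -4 + 93*(-2 + 13) = -4 + 93*11 = -4 + 1023 = 1019)
(t(13) + (-2312 - 11137)*((4126 - 1*8806) - 23134))/(-22758 + a) = (13 + (-2312 - 11137)*((4126 - 1*8806) - 23134))/(-22758 + 1019) = (13 - 13449*((4126 - 8806) - 23134))/(-21739) = (13 - 13449*(-4680 - 23134))*(-1/21739) = (13 - 13449*(-27814))*(-1/21739) = (13 + 374070486)*(-1/21739) = 374070499*(-1/21739) = -374070499/21739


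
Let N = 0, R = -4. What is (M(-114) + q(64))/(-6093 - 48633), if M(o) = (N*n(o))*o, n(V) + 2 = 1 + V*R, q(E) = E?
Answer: -32/27363 ≈ -0.0011695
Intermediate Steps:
n(V) = -1 - 4*V (n(V) = -2 + (1 + V*(-4)) = -2 + (1 - 4*V) = -1 - 4*V)
M(o) = 0 (M(o) = (0*(-1 - 4*o))*o = 0*o = 0)
(M(-114) + q(64))/(-6093 - 48633) = (0 + 64)/(-6093 - 48633) = 64/(-54726) = 64*(-1/54726) = -32/27363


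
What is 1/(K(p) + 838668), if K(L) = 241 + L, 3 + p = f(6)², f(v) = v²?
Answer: 1/840202 ≈ 1.1902e-6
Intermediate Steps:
p = 1293 (p = -3 + (6²)² = -3 + 36² = -3 + 1296 = 1293)
1/(K(p) + 838668) = 1/((241 + 1293) + 838668) = 1/(1534 + 838668) = 1/840202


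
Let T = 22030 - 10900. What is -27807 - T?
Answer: -38937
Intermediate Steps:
T = 11130
-27807 - T = -27807 - 1*11130 = -27807 - 11130 = -38937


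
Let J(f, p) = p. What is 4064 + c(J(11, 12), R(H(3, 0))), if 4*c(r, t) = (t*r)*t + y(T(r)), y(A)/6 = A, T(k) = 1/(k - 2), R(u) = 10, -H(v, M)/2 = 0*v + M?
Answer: 87283/20 ≈ 4364.1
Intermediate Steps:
H(v, M) = -2*M (H(v, M) = -2*(0*v + M) = -2*(0 + M) = -2*M)
T(k) = 1/(-2 + k)
y(A) = 6*A
c(r, t) = 3/(2*(-2 + r)) + r*t²/4 (c(r, t) = ((t*r)*t + 6/(-2 + r))/4 = ((r*t)*t + 6/(-2 + r))/4 = (r*t² + 6/(-2 + r))/4 = (6/(-2 + r) + r*t²)/4 = 3/(2*(-2 + r)) + r*t²/4)
4064 + c(J(11, 12), R(H(3, 0))) = 4064 + (6 + 12*10²*(-2 + 12))/(4*(-2 + 12)) = 4064 + (¼)*(6 + 12*100*10)/10 = 4064 + (¼)*(⅒)*(6 + 12000) = 4064 + (¼)*(⅒)*12006 = 4064 + 6003/20 = 87283/20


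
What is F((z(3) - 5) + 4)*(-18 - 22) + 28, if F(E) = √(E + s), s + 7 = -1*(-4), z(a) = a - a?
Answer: 28 - 80*I ≈ 28.0 - 80.0*I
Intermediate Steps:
z(a) = 0
s = -3 (s = -7 - 1*(-4) = -7 + 4 = -3)
F(E) = √(-3 + E) (F(E) = √(E - 3) = √(-3 + E))
F((z(3) - 5) + 4)*(-18 - 22) + 28 = √(-3 + ((0 - 5) + 4))*(-18 - 22) + 28 = √(-3 + (-5 + 4))*(-40) + 28 = √(-3 - 1)*(-40) + 28 = √(-4)*(-40) + 28 = (2*I)*(-40) + 28 = -80*I + 28 = 28 - 80*I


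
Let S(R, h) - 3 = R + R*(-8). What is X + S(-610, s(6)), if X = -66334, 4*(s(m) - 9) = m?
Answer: -62061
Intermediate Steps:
s(m) = 9 + m/4
S(R, h) = 3 - 7*R (S(R, h) = 3 + (R + R*(-8)) = 3 + (R - 8*R) = 3 - 7*R)
X + S(-610, s(6)) = -66334 + (3 - 7*(-610)) = -66334 + (3 + 4270) = -66334 + 4273 = -62061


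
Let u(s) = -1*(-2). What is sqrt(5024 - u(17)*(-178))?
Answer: 2*sqrt(1345) ≈ 73.349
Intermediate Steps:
u(s) = 2
sqrt(5024 - u(17)*(-178)) = sqrt(5024 - 1*2*(-178)) = sqrt(5024 - 2*(-178)) = sqrt(5024 + 356) = sqrt(5380) = 2*sqrt(1345)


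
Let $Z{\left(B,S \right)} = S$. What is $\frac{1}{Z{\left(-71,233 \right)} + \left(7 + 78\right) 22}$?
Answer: $\frac{1}{2103} \approx 0.00047551$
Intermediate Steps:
$\frac{1}{Z{\left(-71,233 \right)} + \left(7 + 78\right) 22} = \frac{1}{233 + \left(7 + 78\right) 22} = \frac{1}{233 + 85 \cdot 22} = \frac{1}{233 + 1870} = \frac{1}{2103}$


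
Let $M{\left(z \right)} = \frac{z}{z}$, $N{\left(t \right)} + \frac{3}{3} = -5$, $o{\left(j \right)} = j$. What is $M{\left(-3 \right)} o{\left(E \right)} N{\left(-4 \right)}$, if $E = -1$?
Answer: $6$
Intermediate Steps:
$N{\left(t \right)} = -6$ ($N{\left(t \right)} = -1 - 5 = -6$)
$M{\left(z \right)} = 1$
$M{\left(-3 \right)} o{\left(E \right)} N{\left(-4 \right)} = 1 \left(-1\right) \left(-6\right) = \left(-1\right) \left(-6\right) = 6$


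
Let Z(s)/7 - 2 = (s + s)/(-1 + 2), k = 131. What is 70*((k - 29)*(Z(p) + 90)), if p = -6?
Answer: 142800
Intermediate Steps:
Z(s) = 14 + 14*s (Z(s) = 14 + 7*((s + s)/(-1 + 2)) = 14 + 7*((2*s)/1) = 14 + 7*((2*s)*1) = 14 + 7*(2*s) = 14 + 14*s)
70*((k - 29)*(Z(p) + 90)) = 70*((131 - 29)*((14 + 14*(-6)) + 90)) = 70*(102*((14 - 84) + 90)) = 70*(102*(-70 + 90)) = 70*(102*20) = 70*2040 = 142800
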